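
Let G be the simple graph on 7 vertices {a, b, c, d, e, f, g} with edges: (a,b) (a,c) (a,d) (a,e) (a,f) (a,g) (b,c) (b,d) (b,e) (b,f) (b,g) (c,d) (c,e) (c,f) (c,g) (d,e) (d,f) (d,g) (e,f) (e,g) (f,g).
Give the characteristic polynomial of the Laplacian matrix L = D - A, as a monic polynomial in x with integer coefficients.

With the vertex order [a, b, c, d, e, f, g], the degrees are [6, 6, 6, 6, 6, 6, 6], giving D = diag(6, 6, 6, 6, 6, 6, 6) and L = D - A. Computing det(xI - L) by cofactor expansion (or equivalently via sum-over-permutations) gives x^7 - 42x^6 + 735x^5 - 6860x^4 + 36015x^3 - 100842x^2 + 117649x. The constant term is 0 because L is singular (the all-ones vector lies in its kernel). By the matrix-tree theorem the graph has (1/7) * product of the nonzero eigenvalues = 16807 spanning trees.

x^7 - 42x^6 + 735x^5 - 6860x^4 + 36015x^3 - 100842x^2 + 117649x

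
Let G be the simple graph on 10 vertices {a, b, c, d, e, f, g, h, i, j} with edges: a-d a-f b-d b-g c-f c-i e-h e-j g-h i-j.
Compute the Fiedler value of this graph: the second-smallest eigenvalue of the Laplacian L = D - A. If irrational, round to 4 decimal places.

0.3820

With the vertex order [a, b, c, d, e, f, g, h, i, j], the degrees are [2, 2, 2, 2, 2, 2, 2, 2, 2, 2], giving D = diag(2, 2, 2, 2, 2, 2, 2, 2, 2, 2) and L = D - A. Computing the eigenvalues of L and sorting gives [0, 0.3820, 0.3820, 1.3820, 1.3820, 2.6180, 2.6180, 3.6180, 3.6180, 4]. The Fiedler value lambda_2 = 0.3820 is strictly positive, so the graph is connected.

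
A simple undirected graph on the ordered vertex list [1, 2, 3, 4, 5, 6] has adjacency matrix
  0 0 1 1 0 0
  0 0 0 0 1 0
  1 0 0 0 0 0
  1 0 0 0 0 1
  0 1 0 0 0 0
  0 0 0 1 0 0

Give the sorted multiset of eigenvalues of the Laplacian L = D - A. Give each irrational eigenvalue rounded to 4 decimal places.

Each diagonal entry of L is the vertex degree and each off-diagonal entry is -1 where an edge is present, 0 otherwise; in the order [1, 2, 3, 4, 5, 6] the diagonal is [2, 1, 1, 2, 1, 1]. The multiplicity of 0 as a Laplacian eigenvalue equals the number of connected components. The 2 zero eigenvalues correspond to the 2 connected components. There are 2 zeros in the spectrum, matching the 2 components.

[0, 0, 0.5858, 2, 2, 3.4142]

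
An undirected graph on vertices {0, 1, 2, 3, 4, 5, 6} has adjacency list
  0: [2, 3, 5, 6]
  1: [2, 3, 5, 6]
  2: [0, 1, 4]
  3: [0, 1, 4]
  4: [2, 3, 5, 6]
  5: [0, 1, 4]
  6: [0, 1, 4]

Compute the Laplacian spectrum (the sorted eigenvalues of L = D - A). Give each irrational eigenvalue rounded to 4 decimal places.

[0, 3, 3, 3, 4, 4, 7]

With the vertex order [0, 1, 2, 3, 4, 5, 6], the degrees are [4, 4, 3, 3, 4, 3, 3], giving D = diag(4, 4, 3, 3, 4, 3, 3) and L = D - A. Diagonalising L (or applying a numerical eigensolver to the 7x7 matrix) gives the spectrum above. The single zero eigenvalue shows the graph is connected. There is one zero in the spectrum, matching the 1 component. The largest eigenvalue, 7, is at most the vertex count 7.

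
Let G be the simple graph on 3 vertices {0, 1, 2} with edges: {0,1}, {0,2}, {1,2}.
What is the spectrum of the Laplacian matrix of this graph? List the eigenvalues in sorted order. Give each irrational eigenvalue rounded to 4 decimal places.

[0, 3, 3]

Each diagonal entry of L is the vertex degree and each off-diagonal entry is -1 where an edge is present, 0 otherwise; in the order [0, 1, 2] the diagonal is [2, 2, 2]. Since every row of L sums to 0, the all-ones vector is in the kernel and 0 is an eigenvalue. The eigenvalues sum to 6, which equals trace(L) = 2|E|. There is one zero in the spectrum, matching the 1 component.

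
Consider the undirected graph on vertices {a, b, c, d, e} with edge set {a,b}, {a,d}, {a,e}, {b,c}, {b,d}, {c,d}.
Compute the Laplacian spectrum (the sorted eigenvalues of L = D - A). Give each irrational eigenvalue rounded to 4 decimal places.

Reading degrees in the order [a, b, c, d, e] gives [3, 3, 2, 3, 1]; set D = diag(3, 3, 2, 3, 1) and form L = D - A. Since every row of L sums to 0, the all-ones vector is in the kernel and 0 is an eigenvalue. The single zero eigenvalue shows the graph is connected. The largest eigenvalue, 4.4812, is at most the vertex count 5.

[0, 0.8299, 2.6889, 4, 4.4812]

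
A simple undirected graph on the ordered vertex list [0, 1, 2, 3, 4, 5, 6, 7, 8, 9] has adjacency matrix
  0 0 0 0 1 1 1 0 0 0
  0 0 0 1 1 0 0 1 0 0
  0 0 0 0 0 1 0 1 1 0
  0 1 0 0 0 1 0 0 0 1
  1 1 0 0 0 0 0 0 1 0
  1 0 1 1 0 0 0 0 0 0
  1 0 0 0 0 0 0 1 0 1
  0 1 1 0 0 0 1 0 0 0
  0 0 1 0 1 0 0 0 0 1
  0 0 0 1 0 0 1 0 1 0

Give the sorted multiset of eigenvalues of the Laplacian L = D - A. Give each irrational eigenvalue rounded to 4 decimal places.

Each diagonal entry of L is the vertex degree and each off-diagonal entry is -1 where an edge is present, 0 otherwise; in the order [0, 1, 2, 3, 4, 5, 6, 7, 8, 9] the diagonal is [3, 3, 3, 3, 3, 3, 3, 3, 3, 3]. L is symmetric positive semidefinite, so every eigenvalue is real and nonnegative. The largest eigenvalue, 5, is at most the vertex count 10.

[0, 2, 2, 2, 2, 2, 5, 5, 5, 5]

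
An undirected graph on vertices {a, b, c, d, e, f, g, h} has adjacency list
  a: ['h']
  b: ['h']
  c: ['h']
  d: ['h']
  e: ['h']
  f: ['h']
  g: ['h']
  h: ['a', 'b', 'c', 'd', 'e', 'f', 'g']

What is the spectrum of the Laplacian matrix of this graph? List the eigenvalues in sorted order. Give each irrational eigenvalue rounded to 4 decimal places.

[0, 1, 1, 1, 1, 1, 1, 8]

Each diagonal entry of L is the vertex degree and each off-diagonal entry is -1 where an edge is present, 0 otherwise; in the order [a, b, c, d, e, f, g, h] the diagonal is [1, 1, 1, 1, 1, 1, 1, 7]. The multiplicity of 0 as a Laplacian eigenvalue equals the number of connected components. The single zero eigenvalue shows the graph is connected.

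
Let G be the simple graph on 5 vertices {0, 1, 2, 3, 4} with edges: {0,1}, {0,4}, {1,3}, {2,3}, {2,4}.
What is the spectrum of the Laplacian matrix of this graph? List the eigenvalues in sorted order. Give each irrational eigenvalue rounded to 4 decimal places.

[0, 1.3820, 1.3820, 3.6180, 3.6180]

Reading degrees in the order [0, 1, 2, 3, 4] gives [2, 2, 2, 2, 2]; set D = diag(2, 2, 2, 2, 2) and form L = D - A. Diagonalising L (or applying a numerical eigensolver to the 5x5 matrix) gives the spectrum above. The largest eigenvalue, 3.6180, is at most the vertex count 5. By the matrix-tree theorem the graph has (1/5) * product of the nonzero eigenvalues = 5 spanning trees.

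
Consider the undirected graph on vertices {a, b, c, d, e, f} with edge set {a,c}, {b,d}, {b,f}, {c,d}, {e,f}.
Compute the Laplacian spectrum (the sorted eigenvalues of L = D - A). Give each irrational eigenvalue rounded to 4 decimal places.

[0, 0.2679, 1, 2, 3, 3.7321]

Reading degrees in the order [a, b, c, d, e, f] gives [1, 2, 2, 2, 1, 2]; set D = diag(1, 2, 2, 2, 1, 2) and form L = D - A. The multiplicity of 0 as a Laplacian eigenvalue equals the number of connected components. The eigenvalues sum to 10, which equals trace(L) = 2|E|. By the matrix-tree theorem the graph has (1/6) * product of the nonzero eigenvalues = 1 spanning tree.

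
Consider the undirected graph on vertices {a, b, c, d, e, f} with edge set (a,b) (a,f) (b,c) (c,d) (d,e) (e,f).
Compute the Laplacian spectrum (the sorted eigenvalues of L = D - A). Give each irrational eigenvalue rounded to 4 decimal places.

With the vertex order [a, b, c, d, e, f], the degrees are [2, 2, 2, 2, 2, 2], giving D = diag(2, 2, 2, 2, 2, 2) and L = D - A. Diagonalising L (or applying a numerical eigensolver to the 6x6 matrix) gives the spectrum above. The single zero eigenvalue shows the graph is connected. The eigenvalues sum to 12, which equals trace(L) = 2|E|.

[0, 1, 1, 3, 3, 4]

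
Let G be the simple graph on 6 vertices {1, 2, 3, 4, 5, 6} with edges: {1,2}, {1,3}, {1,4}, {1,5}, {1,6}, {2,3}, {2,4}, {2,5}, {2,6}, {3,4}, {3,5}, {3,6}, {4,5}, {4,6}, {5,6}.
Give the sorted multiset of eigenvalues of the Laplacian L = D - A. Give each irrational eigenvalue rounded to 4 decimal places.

[0, 6, 6, 6, 6, 6]

Each diagonal entry of L is the vertex degree and each off-diagonal entry is -1 where an edge is present, 0 otherwise; in the order [1, 2, 3, 4, 5, 6] the diagonal is [5, 5, 5, 5, 5, 5]. Diagonalising L (or applying a numerical eigensolver to the 6x6 matrix) gives the spectrum above. The single zero eigenvalue shows the graph is connected. The eigenvalues sum to 30, which equals trace(L) = 2|E|.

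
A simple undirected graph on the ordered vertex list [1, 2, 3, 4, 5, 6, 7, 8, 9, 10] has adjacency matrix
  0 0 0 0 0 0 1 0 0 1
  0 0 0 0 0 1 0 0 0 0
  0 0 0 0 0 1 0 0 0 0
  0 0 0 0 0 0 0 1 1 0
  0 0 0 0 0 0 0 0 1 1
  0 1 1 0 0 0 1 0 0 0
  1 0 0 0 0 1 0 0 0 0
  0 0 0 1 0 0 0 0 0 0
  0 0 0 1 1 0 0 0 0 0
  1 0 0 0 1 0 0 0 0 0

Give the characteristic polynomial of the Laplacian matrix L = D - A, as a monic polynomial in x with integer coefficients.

x^10 - 18x^9 + 135x^8 - 548x^7 + 1310x^6 - 1882x^5 + 1590x^4 - 736x^3 + 158x^2 - 10x

Reading degrees in the order [1, 2, 3, 4, 5, 6, 7, 8, 9, 10] gives [2, 1, 1, 2, 2, 3, 2, 1, 2, 2]; set D = diag(2, 1, 1, 2, 2, 3, 2, 1, 2, 2) and form L = D - A. Computing det(xI - L) by cofactor expansion (or equivalently via sum-over-permutations) gives x^10 - 18x^9 + 135x^8 - 548x^7 + 1310x^6 - 1882x^5 + 1590x^4 - 736x^3 + 158x^2 - 10x. The constant term is 0 because L is singular (the all-ones vector lies in its kernel).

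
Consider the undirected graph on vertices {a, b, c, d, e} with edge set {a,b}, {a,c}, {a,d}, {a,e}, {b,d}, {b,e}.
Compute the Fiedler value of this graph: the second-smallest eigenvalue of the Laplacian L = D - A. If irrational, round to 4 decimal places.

Reading degrees in the order [a, b, c, d, e] gives [4, 3, 1, 2, 2]; set D = diag(4, 3, 1, 2, 2) and form L = D - A. Computing the eigenvalues of L and sorting gives [0, 1, 2, 4, 5]. The Fiedler value lambda_2 = 1 is strictly positive, so the graph is connected.

1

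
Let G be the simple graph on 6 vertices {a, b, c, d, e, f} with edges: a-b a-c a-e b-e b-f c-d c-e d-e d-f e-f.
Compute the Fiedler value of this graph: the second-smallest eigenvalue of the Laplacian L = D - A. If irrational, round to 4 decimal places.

2.3820

Reading degrees in the order [a, b, c, d, e, f] gives [3, 3, 3, 3, 5, 3]; set D = diag(3, 3, 3, 3, 5, 3) and form L = D - A. The sorted Laplacian eigenvalues are [0, 2.3820, 2.3820, 4.6180, 4.6180, 6]; the algebraic connectivity is the second entry, 2.3820. There is one zero in the spectrum, matching the 1 component.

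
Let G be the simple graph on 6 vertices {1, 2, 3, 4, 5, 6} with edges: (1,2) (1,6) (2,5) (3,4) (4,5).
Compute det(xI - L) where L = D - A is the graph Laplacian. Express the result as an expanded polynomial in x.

x^6 - 10x^5 + 36x^4 - 56x^3 + 35x^2 - 6x

Each diagonal entry of L is the vertex degree and each off-diagonal entry is -1 where an edge is present, 0 otherwise; in the order [1, 2, 3, 4, 5, 6] the diagonal is [2, 2, 1, 2, 2, 1]. Computing det(xI - L) by cofactor expansion (or equivalently via sum-over-permutations) gives x^6 - 10x^5 + 36x^4 - 56x^3 + 35x^2 - 6x. Since p(0) = det(-L) = 0, x divides p(x). The largest eigenvalue, 3.7321, is at most the vertex count 6.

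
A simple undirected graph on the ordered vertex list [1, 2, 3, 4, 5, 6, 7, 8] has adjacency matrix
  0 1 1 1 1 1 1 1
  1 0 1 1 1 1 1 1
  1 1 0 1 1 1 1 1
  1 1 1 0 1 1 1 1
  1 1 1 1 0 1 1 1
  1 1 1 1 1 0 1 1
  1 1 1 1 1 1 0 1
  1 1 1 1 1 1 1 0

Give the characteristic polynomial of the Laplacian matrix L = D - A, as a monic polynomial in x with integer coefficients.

x^8 - 56x^7 + 1344x^6 - 17920x^5 + 143360x^4 - 688128x^3 + 1835008x^2 - 2097152x

Each diagonal entry of L is the vertex degree and each off-diagonal entry is -1 where an edge is present, 0 otherwise; in the order [1, 2, 3, 4, 5, 6, 7, 8] the diagonal is [7, 7, 7, 7, 7, 7, 7, 7]. L has integer entries, so p(x) = det(xI - L) has integer coefficients. Expanding the determinant yields x^8 - 56x^7 + 1344x^6 - 17920x^5 + 143360x^4 - 688128x^3 + 1835008x^2 - 2097152x. The constant term is 0 because L is singular (the all-ones vector lies in its kernel). There is one zero in the spectrum, matching the 1 component.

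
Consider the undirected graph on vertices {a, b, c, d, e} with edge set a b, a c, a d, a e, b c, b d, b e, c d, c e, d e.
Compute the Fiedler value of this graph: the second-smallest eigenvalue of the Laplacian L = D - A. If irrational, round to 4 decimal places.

5

Each diagonal entry of L is the vertex degree and each off-diagonal entry is -1 where an edge is present, 0 otherwise; in the order [a, b, c, d, e] the diagonal is [4, 4, 4, 4, 4]. Computing the eigenvalues of L and sorting gives [0, 5, 5, 5, 5]. The Fiedler value lambda_2 = 5 is strictly positive, so the graph is connected. The largest eigenvalue, 5, is at most the vertex count 5. The eigenvalues sum to 20, which equals trace(L) = 2|E|.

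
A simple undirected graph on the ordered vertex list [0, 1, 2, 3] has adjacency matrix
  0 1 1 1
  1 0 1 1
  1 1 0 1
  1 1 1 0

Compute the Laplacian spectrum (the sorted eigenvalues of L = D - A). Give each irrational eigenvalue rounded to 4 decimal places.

[0, 4, 4, 4]

Each diagonal entry of L is the vertex degree and each off-diagonal entry is -1 where an edge is present, 0 otherwise; in the order [0, 1, 2, 3] the diagonal is [3, 3, 3, 3]. Diagonalising L (or applying a numerical eigensolver to the 4x4 matrix) gives the spectrum above. The single zero eigenvalue shows the graph is connected. There is one zero in the spectrum, matching the 1 component. The eigenvalues sum to 12, which equals trace(L) = 2|E|.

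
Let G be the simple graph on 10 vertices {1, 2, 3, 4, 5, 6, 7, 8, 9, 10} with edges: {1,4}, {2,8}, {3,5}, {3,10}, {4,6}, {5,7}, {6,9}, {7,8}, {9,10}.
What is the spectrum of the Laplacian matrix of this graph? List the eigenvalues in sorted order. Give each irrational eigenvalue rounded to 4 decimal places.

[0, 0.0979, 0.3820, 0.8244, 1.3820, 2, 2.6180, 3.1756, 3.6180, 3.9021]

Reading degrees in the order [1, 2, 3, 4, 5, 6, 7, 8, 9, 10] gives [1, 1, 2, 2, 2, 2, 2, 2, 2, 2]; set D = diag(1, 1, 2, 2, 2, 2, 2, 2, 2, 2) and form L = D - A. The multiplicity of 0 as a Laplacian eigenvalue equals the number of connected components. The largest eigenvalue, 3.9021, is at most the vertex count 10. The eigenvalues sum to 18, which equals trace(L) = 2|E|.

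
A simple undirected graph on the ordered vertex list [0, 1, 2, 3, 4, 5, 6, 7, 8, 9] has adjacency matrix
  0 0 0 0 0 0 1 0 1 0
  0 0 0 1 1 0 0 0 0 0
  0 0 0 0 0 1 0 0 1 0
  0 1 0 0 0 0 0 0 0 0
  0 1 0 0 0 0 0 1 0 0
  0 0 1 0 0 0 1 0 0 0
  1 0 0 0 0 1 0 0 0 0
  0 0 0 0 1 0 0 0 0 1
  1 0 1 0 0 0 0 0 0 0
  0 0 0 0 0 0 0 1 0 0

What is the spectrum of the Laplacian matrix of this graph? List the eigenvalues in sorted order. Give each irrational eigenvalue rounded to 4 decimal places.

[0, 0, 0.3820, 1.3820, 1.3820, 1.3820, 2.6180, 3.6180, 3.6180, 3.6180]

With the vertex order [0, 1, 2, 3, 4, 5, 6, 7, 8, 9], the degrees are [2, 2, 2, 1, 2, 2, 2, 2, 2, 1], giving D = diag(2, 2, 2, 1, 2, 2, 2, 2, 2, 1) and L = D - A. L is symmetric positive semidefinite, so every eigenvalue is real and nonnegative. The 2 zero eigenvalues correspond to the 2 connected components. The eigenvalues sum to 18, which equals trace(L) = 2|E|.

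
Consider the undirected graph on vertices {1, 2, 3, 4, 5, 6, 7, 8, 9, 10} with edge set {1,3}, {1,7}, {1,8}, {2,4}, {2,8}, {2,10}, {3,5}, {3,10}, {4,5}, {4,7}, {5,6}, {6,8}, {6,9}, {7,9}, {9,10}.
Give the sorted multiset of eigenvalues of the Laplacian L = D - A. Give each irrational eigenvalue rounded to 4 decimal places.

[0, 2, 2, 2, 2, 2, 5, 5, 5, 5]

Reading degrees in the order [1, 2, 3, 4, 5, 6, 7, 8, 9, 10] gives [3, 3, 3, 3, 3, 3, 3, 3, 3, 3]; set D = diag(3, 3, 3, 3, 3, 3, 3, 3, 3, 3) and form L = D - A. Since every row of L sums to 0, the all-ones vector is in the kernel and 0 is an eigenvalue. By the matrix-tree theorem the graph has (1/10) * product of the nonzero eigenvalues = 2000 spanning trees. There is one zero in the spectrum, matching the 1 component.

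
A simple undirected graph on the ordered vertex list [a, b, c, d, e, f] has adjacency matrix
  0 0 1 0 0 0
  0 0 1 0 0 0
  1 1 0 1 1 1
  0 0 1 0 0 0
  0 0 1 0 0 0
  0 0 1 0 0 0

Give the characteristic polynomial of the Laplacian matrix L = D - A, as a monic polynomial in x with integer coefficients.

With the vertex order [a, b, c, d, e, f], the degrees are [1, 1, 5, 1, 1, 1], giving D = diag(1, 1, 5, 1, 1, 1) and L = D - A. L has integer entries, so p(x) = det(xI - L) has integer coefficients. Expanding the determinant yields x^6 - 10x^5 + 30x^4 - 40x^3 + 25x^2 - 6x. Since p(0) = det(-L) = 0, x divides p(x). There is one zero in the spectrum, matching the 1 component.

x^6 - 10x^5 + 30x^4 - 40x^3 + 25x^2 - 6x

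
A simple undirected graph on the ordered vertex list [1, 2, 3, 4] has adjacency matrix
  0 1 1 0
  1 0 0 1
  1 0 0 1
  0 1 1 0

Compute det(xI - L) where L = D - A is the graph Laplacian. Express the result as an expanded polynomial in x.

Each diagonal entry of L is the vertex degree and each off-diagonal entry is -1 where an edge is present, 0 otherwise; in the order [1, 2, 3, 4] the diagonal is [2, 2, 2, 2]. The eigenvalues of L are [0, 2, 2, 4]; the characteristic polynomial is the product of (x - lambda_i), which multiplies out to x^4 - 8x^3 + 20x^2 - 16x. The coefficient of x^3 equals -trace(L) = -8, matching the sum of degrees. The largest eigenvalue, 4, is at most the vertex count 4. The eigenvalues sum to 8, which equals trace(L) = 2|E|.

x^4 - 8x^3 + 20x^2 - 16x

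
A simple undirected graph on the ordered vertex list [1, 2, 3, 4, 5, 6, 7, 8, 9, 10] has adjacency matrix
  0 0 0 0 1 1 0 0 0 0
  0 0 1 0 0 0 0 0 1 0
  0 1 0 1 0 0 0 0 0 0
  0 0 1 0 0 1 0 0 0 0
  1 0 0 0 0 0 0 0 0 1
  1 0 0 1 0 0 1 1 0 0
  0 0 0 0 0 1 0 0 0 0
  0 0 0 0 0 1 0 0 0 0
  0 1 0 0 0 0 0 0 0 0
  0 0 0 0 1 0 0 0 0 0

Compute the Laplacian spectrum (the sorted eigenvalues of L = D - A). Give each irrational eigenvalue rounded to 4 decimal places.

Each diagonal entry of L is the vertex degree and each off-diagonal entry is -1 where an edge is present, 0 otherwise; in the order [1, 2, 3, 4, 5, 6, 7, 8, 9, 10] the diagonal is [2, 2, 2, 2, 2, 4, 1, 1, 1, 1]. The multiplicity of 0 as a Laplacian eigenvalue equals the number of connected components. The single zero eigenvalue shows the graph is connected. The largest eigenvalue, 5.1830, is at most the vertex count 10.

[0, 0.1490, 0.3621, 1, 1, 1.4749, 2.2401, 3.1091, 3.4819, 5.1830]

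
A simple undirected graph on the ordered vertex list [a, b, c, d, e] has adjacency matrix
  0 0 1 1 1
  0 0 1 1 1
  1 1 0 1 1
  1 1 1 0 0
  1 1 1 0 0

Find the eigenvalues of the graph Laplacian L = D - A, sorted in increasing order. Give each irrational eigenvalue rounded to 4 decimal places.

Reading degrees in the order [a, b, c, d, e] gives [3, 3, 4, 3, 3]; set D = diag(3, 3, 4, 3, 3) and form L = D - A. L is symmetric positive semidefinite, so every eigenvalue is real and nonnegative. The single zero eigenvalue shows the graph is connected. There is one zero in the spectrum, matching the 1 component. The eigenvalues sum to 16, which equals trace(L) = 2|E|.

[0, 3, 3, 5, 5]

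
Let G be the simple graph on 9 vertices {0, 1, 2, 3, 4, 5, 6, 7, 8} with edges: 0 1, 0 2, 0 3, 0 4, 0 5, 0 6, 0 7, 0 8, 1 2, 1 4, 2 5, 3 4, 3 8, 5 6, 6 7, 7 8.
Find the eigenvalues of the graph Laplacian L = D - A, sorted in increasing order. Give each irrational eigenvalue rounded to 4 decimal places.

Reading degrees in the order [0, 1, 2, 3, 4, 5, 6, 7, 8] gives [8, 3, 3, 3, 3, 3, 3, 3, 3]; set D = diag(8, 3, 3, 3, 3, 3, 3, 3, 3) and form L = D - A. The multiplicity of 0 as a Laplacian eigenvalue equals the number of connected components.

[0, 1.5858, 1.5858, 3, 3, 4.4142, 4.4142, 5, 9]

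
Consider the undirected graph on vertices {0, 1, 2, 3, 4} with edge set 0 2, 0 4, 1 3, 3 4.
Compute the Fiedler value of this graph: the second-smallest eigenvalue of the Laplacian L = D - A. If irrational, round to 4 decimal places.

0.3820

Each diagonal entry of L is the vertex degree and each off-diagonal entry is -1 where an edge is present, 0 otherwise; in the order [0, 1, 2, 3, 4] the diagonal is [2, 1, 1, 2, 2]. The smallest Laplacian eigenvalue is always 0. The next one, lambda_2 = 0.3820, measures how hard the graph is to disconnect: larger values mean better connectivity. The eigenvalues sum to 8, which equals trace(L) = 2|E|.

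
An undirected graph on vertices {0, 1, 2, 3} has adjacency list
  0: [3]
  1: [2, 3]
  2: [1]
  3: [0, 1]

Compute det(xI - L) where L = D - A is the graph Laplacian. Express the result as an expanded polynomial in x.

Each diagonal entry of L is the vertex degree and each off-diagonal entry is -1 where an edge is present, 0 otherwise; in the order [0, 1, 2, 3] the diagonal is [1, 2, 1, 2]. L has integer entries, so p(x) = det(xI - L) has integer coefficients. Expanding the determinant yields x^4 - 6x^3 + 10x^2 - 4x. The coefficient of x^3 equals -trace(L) = -6, matching the sum of degrees. There is one zero in the spectrum, matching the 1 component.

x^4 - 6x^3 + 10x^2 - 4x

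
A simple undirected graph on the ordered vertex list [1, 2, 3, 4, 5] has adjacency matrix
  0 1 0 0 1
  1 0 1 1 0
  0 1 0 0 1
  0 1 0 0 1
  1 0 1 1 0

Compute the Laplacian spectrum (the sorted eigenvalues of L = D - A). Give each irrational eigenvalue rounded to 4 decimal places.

With the vertex order [1, 2, 3, 4, 5], the degrees are [2, 3, 2, 2, 3], giving D = diag(2, 3, 2, 2, 3) and L = D - A. Diagonalising L (or applying a numerical eigensolver to the 5x5 matrix) gives the spectrum above. The single zero eigenvalue shows the graph is connected. The eigenvalues sum to 12, which equals trace(L) = 2|E|.

[0, 2, 2, 3, 5]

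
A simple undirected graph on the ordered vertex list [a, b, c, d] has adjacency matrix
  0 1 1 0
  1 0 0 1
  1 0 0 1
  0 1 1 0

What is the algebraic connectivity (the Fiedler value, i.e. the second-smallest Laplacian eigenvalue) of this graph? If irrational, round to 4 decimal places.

Each diagonal entry of L is the vertex degree and each off-diagonal entry is -1 where an edge is present, 0 otherwise; in the order [a, b, c, d] the diagonal is [2, 2, 2, 2]. The smallest Laplacian eigenvalue is always 0. The next one, lambda_2 = 2, measures how hard the graph is to disconnect: larger values mean better connectivity. The eigenvalues sum to 8, which equals trace(L) = 2|E|. There is one zero in the spectrum, matching the 1 component.

2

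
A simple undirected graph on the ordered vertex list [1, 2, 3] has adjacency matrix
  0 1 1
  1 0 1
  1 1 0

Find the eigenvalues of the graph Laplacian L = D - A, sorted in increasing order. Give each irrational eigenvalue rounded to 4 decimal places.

[0, 3, 3]

Each diagonal entry of L is the vertex degree and each off-diagonal entry is -1 where an edge is present, 0 otherwise; in the order [1, 2, 3] the diagonal is [2, 2, 2]. Diagonalising L (or applying a numerical eigensolver to the 3x3 matrix) gives the spectrum above. The single zero eigenvalue shows the graph is connected. By the matrix-tree theorem the graph has (1/3) * product of the nonzero eigenvalues = 3 spanning trees.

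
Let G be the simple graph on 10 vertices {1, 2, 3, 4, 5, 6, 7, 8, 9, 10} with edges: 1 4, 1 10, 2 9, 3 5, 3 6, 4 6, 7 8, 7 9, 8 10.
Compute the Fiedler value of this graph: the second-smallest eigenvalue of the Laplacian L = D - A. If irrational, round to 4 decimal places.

0.0979

With the vertex order [1, 2, 3, 4, 5, 6, 7, 8, 9, 10], the degrees are [2, 1, 2, 2, 1, 2, 2, 2, 2, 2], giving D = diag(2, 1, 2, 2, 1, 2, 2, 2, 2, 2) and L = D - A. The smallest Laplacian eigenvalue is always 0. The next one, lambda_2 = 0.0979, measures how hard the graph is to disconnect: larger values mean better connectivity. The largest eigenvalue, 3.9021, is at most the vertex count 10. The eigenvalues sum to 18, which equals trace(L) = 2|E|.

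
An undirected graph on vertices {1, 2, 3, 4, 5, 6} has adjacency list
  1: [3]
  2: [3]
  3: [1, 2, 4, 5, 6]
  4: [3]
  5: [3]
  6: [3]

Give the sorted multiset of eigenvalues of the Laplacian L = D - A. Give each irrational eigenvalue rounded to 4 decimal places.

[0, 1, 1, 1, 1, 6]

Each diagonal entry of L is the vertex degree and each off-diagonal entry is -1 where an edge is present, 0 otherwise; in the order [1, 2, 3, 4, 5, 6] the diagonal is [1, 1, 5, 1, 1, 1]. L is symmetric positive semidefinite, so every eigenvalue is real and nonnegative. The single zero eigenvalue shows the graph is connected. The eigenvalues sum to 10, which equals trace(L) = 2|E|.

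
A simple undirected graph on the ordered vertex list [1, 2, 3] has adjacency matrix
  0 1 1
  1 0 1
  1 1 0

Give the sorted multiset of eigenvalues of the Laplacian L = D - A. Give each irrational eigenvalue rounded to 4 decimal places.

With the vertex order [1, 2, 3], the degrees are [2, 2, 2], giving D = diag(2, 2, 2) and L = D - A. Since every row of L sums to 0, the all-ones vector is in the kernel and 0 is an eigenvalue. The single zero eigenvalue shows the graph is connected. By the matrix-tree theorem the graph has (1/3) * product of the nonzero eigenvalues = 3 spanning trees.

[0, 3, 3]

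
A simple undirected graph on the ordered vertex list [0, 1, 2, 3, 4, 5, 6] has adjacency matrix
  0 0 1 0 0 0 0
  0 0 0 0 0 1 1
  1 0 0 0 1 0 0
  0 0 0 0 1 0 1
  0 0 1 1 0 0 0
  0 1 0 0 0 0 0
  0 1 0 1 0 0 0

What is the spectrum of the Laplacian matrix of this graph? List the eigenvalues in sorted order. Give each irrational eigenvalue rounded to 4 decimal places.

[0, 0.1981, 0.7530, 1.5550, 2.4450, 3.2470, 3.8019]

With the vertex order [0, 1, 2, 3, 4, 5, 6], the degrees are [1, 2, 2, 2, 2, 1, 2], giving D = diag(1, 2, 2, 2, 2, 1, 2) and L = D - A. Diagonalising L (or applying a numerical eigensolver to the 7x7 matrix) gives the spectrum above. The single zero eigenvalue shows the graph is connected. The largest eigenvalue, 3.8019, is at most the vertex count 7.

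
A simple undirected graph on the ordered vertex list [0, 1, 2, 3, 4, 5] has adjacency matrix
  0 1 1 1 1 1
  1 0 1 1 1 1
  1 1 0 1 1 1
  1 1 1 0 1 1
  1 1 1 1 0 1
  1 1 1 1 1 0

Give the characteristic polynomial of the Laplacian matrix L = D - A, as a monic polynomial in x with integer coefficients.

With the vertex order [0, 1, 2, 3, 4, 5], the degrees are [5, 5, 5, 5, 5, 5], giving D = diag(5, 5, 5, 5, 5, 5) and L = D - A. L has integer entries, so p(x) = det(xI - L) has integer coefficients. Expanding the determinant yields x^6 - 30x^5 + 360x^4 - 2160x^3 + 6480x^2 - 7776x. The constant term is 0 because L is singular (the all-ones vector lies in its kernel).

x^6 - 30x^5 + 360x^4 - 2160x^3 + 6480x^2 - 7776x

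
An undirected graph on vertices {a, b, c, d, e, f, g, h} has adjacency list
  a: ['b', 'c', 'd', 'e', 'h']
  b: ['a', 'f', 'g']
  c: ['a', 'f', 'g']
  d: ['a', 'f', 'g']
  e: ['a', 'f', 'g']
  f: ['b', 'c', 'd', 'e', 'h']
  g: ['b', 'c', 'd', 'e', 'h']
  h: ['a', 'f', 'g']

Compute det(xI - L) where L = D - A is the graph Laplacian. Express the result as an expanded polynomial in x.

With the vertex order [a, b, c, d, e, f, g, h], the degrees are [5, 3, 3, 3, 3, 5, 5, 3], giving D = diag(5, 3, 3, 3, 3, 5, 5, 3) and L = D - A. The eigenvalues of L are [0, 3, 3, 3, 3, 5, 5, 8]; the characteristic polynomial is the product of (x - lambda_i), which multiplies out to x^8 - 30x^7 + 375x^6 - 2540x^5 + 10095x^4 - 23598x^3 + 30105x^2 - 16200x. Since p(0) = det(-L) = 0, x divides p(x). The eigenvalues sum to 30, which equals trace(L) = 2|E|.

x^8 - 30x^7 + 375x^6 - 2540x^5 + 10095x^4 - 23598x^3 + 30105x^2 - 16200x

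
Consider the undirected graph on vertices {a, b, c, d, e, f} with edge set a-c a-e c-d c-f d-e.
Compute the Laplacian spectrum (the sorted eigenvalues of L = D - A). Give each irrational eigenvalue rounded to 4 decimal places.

Reading degrees in the order [a, b, c, d, e, f] gives [2, 0, 3, 2, 2, 1]; set D = diag(2, 0, 3, 2, 2, 1) and form L = D - A. Diagonalising L (or applying a numerical eigensolver to the 6x6 matrix) gives the spectrum above. The 2 zero eigenvalues correspond to the 2 connected components. The eigenvalues sum to 10, which equals trace(L) = 2|E|.

[0, 0, 0.8299, 2, 2.6889, 4.4812]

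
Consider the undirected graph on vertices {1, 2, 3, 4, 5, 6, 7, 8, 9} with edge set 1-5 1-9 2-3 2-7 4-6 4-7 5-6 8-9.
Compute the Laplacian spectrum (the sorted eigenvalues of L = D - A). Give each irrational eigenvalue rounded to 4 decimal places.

[0, 0.1206, 0.4679, 1, 1.6527, 2.3473, 3, 3.5321, 3.8794]

Each diagonal entry of L is the vertex degree and each off-diagonal entry is -1 where an edge is present, 0 otherwise; in the order [1, 2, 3, 4, 5, 6, 7, 8, 9] the diagonal is [2, 2, 1, 2, 2, 2, 2, 1, 2]. Since every row of L sums to 0, the all-ones vector is in the kernel and 0 is an eigenvalue. The single zero eigenvalue shows the graph is connected.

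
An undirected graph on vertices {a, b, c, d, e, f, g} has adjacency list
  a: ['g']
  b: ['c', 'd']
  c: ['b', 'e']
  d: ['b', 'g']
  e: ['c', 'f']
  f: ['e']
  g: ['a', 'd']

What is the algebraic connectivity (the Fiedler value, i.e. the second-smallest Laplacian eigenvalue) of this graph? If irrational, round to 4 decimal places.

With the vertex order [a, b, c, d, e, f, g], the degrees are [1, 2, 2, 2, 2, 1, 2], giving D = diag(1, 2, 2, 2, 2, 1, 2) and L = D - A. The smallest Laplacian eigenvalue is always 0. The next one, lambda_2 = 0.1981, measures how hard the graph is to disconnect: larger values mean better connectivity.

0.1981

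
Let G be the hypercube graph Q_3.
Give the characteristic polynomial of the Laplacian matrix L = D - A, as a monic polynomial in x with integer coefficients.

x^8 - 24x^7 + 240x^6 - 1296x^5 + 4080x^4 - 7488x^3 + 7424x^2 - 3072x

The graph has 8 vertices and degree multiset [3, 3, 3, 3, 3, 3, 3, 3]; D is the diagonal matrix of degrees and L = D - A. Computing det(xI - L) by cofactor expansion (or equivalently via sum-over-permutations) gives x^8 - 24x^7 + 240x^6 - 1296x^5 + 4080x^4 - 7488x^3 + 7424x^2 - 3072x. Since p(0) = det(-L) = 0, x divides p(x). By the matrix-tree theorem the graph has (1/8) * product of the nonzero eigenvalues = 384 spanning trees.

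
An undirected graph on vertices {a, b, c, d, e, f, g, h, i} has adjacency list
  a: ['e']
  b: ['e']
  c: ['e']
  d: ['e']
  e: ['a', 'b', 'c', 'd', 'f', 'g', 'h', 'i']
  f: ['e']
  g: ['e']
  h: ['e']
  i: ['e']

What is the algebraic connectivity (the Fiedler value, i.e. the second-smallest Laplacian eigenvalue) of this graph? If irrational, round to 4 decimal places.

Each diagonal entry of L is the vertex degree and each off-diagonal entry is -1 where an edge is present, 0 otherwise; in the order [a, b, c, d, e, f, g, h, i] the diagonal is [1, 1, 1, 1, 8, 1, 1, 1, 1]. The smallest Laplacian eigenvalue is always 0. The next one, lambda_2 = 1, measures how hard the graph is to disconnect: larger values mean better connectivity.

1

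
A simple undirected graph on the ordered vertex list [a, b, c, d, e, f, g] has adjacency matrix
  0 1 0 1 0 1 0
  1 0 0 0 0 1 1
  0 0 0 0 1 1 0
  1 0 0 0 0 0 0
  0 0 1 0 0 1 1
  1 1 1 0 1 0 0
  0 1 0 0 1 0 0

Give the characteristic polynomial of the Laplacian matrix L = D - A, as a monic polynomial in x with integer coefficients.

Each diagonal entry of L is the vertex degree and each off-diagonal entry is -1 where an edge is present, 0 otherwise; in the order [a, b, c, d, e, f, g] the diagonal is [3, 3, 2, 1, 3, 4, 2]. Computing det(xI - L) by cofactor expansion (or equivalently via sum-over-permutations) gives x^7 - 18x^6 + 127x^5 - 444x^4 + 798x^3 - 684x^2 + 210x. The coefficient of x^6 equals -trace(L) = -18, matching the sum of degrees. By the matrix-tree theorem the graph has (1/7) * product of the nonzero eigenvalues = 30 spanning trees.

x^7 - 18x^6 + 127x^5 - 444x^4 + 798x^3 - 684x^2 + 210x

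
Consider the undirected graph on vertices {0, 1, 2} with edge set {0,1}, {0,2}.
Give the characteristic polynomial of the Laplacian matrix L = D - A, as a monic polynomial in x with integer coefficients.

Reading degrees in the order [0, 1, 2] gives [2, 1, 1]; set D = diag(2, 1, 1) and form L = D - A. The eigenvalues of L are [0, 1, 3]; the characteristic polynomial is the product of (x - lambda_i), which multiplies out to x^3 - 4x^2 + 3x. The coefficient of x^2 equals -trace(L) = -4, matching the sum of degrees. There is one zero in the spectrum, matching the 1 component.

x^3 - 4x^2 + 3x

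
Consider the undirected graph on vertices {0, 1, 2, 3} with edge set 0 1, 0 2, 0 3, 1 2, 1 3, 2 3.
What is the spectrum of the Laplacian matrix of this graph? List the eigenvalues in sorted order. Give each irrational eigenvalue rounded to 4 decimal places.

Each diagonal entry of L is the vertex degree and each off-diagonal entry is -1 where an edge is present, 0 otherwise; in the order [0, 1, 2, 3] the diagonal is [3, 3, 3, 3]. Diagonalising L (or applying a numerical eigensolver to the 4x4 matrix) gives the spectrum above. The single zero eigenvalue shows the graph is connected. The eigenvalues sum to 12, which equals trace(L) = 2|E|. There is one zero in the spectrum, matching the 1 component.

[0, 4, 4, 4]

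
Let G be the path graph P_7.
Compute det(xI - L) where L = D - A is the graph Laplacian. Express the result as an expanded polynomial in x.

x^7 - 12x^6 + 55x^5 - 120x^4 + 126x^3 - 56x^2 + 7x

The graph has 7 vertices and degree multiset [2, 2, 2, 2, 2, 1, 1]; D is the diagonal matrix of degrees and L = D - A. Computing det(xI - L) by cofactor expansion (or equivalently via sum-over-permutations) gives x^7 - 12x^6 + 55x^5 - 120x^4 + 126x^3 - 56x^2 + 7x. Since p(0) = det(-L) = 0, x divides p(x). The largest eigenvalue, 3.8019, is at most the vertex count 7. By the matrix-tree theorem the graph has (1/7) * product of the nonzero eigenvalues = 1 spanning tree.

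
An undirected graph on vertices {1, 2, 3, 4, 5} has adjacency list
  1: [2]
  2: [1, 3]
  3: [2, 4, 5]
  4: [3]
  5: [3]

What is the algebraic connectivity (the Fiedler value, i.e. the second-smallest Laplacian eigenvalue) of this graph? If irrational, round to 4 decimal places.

0.5188

With the vertex order [1, 2, 3, 4, 5], the degrees are [1, 2, 3, 1, 1], giving D = diag(1, 2, 3, 1, 1) and L = D - A. The smallest Laplacian eigenvalue is always 0. The next one, lambda_2 = 0.5188, measures how hard the graph is to disconnect: larger values mean better connectivity.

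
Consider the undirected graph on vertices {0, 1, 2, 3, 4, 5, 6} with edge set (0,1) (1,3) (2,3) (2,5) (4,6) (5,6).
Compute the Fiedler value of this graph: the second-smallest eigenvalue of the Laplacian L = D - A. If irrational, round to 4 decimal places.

0.1981

With the vertex order [0, 1, 2, 3, 4, 5, 6], the degrees are [1, 2, 2, 2, 1, 2, 2], giving D = diag(1, 2, 2, 2, 1, 2, 2) and L = D - A. Computing the eigenvalues of L and sorting gives [0, 0.1981, 0.7530, 1.5550, 2.4450, 3.2470, 3.8019]. The Fiedler value lambda_2 = 0.1981 is strictly positive, so the graph is connected.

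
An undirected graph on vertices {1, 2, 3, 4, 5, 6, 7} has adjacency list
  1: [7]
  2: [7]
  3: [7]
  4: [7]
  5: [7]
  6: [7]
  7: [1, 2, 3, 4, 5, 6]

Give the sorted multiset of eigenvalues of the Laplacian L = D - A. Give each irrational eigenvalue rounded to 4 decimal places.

With the vertex order [1, 2, 3, 4, 5, 6, 7], the degrees are [1, 1, 1, 1, 1, 1, 6], giving D = diag(1, 1, 1, 1, 1, 1, 6) and L = D - A. L is symmetric positive semidefinite, so every eigenvalue is real and nonnegative. The single zero eigenvalue shows the graph is connected. By the matrix-tree theorem the graph has (1/7) * product of the nonzero eigenvalues = 1 spanning tree. There is one zero in the spectrum, matching the 1 component.

[0, 1, 1, 1, 1, 1, 7]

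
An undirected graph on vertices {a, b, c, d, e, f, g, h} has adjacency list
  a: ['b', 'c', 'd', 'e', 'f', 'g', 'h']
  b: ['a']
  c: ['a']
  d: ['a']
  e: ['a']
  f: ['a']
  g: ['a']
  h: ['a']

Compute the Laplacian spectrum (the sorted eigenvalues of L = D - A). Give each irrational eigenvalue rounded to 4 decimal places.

With the vertex order [a, b, c, d, e, f, g, h], the degrees are [7, 1, 1, 1, 1, 1, 1, 1], giving D = diag(7, 1, 1, 1, 1, 1, 1, 1) and L = D - A. Diagonalising L (or applying a numerical eigensolver to the 8x8 matrix) gives the spectrum above. The single zero eigenvalue shows the graph is connected. By the matrix-tree theorem the graph has (1/8) * product of the nonzero eigenvalues = 1 spanning tree. The largest eigenvalue, 8, is at most the vertex count 8.

[0, 1, 1, 1, 1, 1, 1, 8]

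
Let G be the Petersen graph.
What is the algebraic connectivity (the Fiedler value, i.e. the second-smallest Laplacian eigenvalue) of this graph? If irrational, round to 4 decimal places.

The graph has 10 vertices and degree multiset [3, 3, 3, 3, 3, 3, 3, 3, 3, 3]; D is the diagonal matrix of degrees and L = D - A. The sorted Laplacian eigenvalues are [0, 2, 2, 2, 2, 2, 5, 5, 5, 5]; the algebraic connectivity is the second entry, 2. The eigenvalues sum to 30, which equals trace(L) = 2|E|.

2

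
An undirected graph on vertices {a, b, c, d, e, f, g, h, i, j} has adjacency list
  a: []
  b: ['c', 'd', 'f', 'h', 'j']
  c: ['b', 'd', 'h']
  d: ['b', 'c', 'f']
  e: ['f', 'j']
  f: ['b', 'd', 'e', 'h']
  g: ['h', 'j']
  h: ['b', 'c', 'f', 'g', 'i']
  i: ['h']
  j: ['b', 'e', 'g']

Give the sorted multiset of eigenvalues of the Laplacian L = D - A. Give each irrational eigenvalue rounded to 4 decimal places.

Reading degrees in the order [a, b, c, d, e, f, g, h, i, j] gives [0, 5, 3, 3, 2, 4, 2, 5, 1, 3]; set D = diag(0, 5, 3, 3, 2, 4, 2, 5, 1, 3) and form L = D - A. Since every row of L sums to 0, the all-ones vector is in the kernel and 0 is an eigenvalue. The 2 zero eigenvalues correspond to the 2 connected components. The largest eigenvalue, 6.6017, is at most the vertex count 10. There are 2 zeros in the spectrum, matching the 2 components.

[0, 0, 0.8542, 1.3398, 1.7382, 3.4442, 3.6601, 4.1988, 6.1630, 6.6017]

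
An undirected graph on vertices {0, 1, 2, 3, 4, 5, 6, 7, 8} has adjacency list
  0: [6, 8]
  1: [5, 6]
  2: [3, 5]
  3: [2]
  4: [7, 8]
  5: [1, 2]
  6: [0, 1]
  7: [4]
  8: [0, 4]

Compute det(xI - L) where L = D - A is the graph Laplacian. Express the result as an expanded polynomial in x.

x^9 - 16x^8 + 105x^7 - 364x^6 + 715x^5 - 792x^4 + 462x^3 - 120x^2 + 9x

Reading degrees in the order [0, 1, 2, 3, 4, 5, 6, 7, 8] gives [2, 2, 2, 1, 2, 2, 2, 1, 2]; set D = diag(2, 2, 2, 1, 2, 2, 2, 1, 2) and form L = D - A. L has integer entries, so p(x) = det(xI - L) has integer coefficients. Expanding the determinant yields x^9 - 16x^8 + 105x^7 - 364x^6 + 715x^5 - 792x^4 + 462x^3 - 120x^2 + 9x. Since p(0) = det(-L) = 0, x divides p(x).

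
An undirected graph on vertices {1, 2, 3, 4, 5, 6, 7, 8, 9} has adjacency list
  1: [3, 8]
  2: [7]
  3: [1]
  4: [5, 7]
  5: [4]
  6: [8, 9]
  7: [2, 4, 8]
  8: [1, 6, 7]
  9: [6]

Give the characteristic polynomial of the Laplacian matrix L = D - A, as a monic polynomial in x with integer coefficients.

Each diagonal entry of L is the vertex degree and each off-diagonal entry is -1 where an edge is present, 0 otherwise; in the order [1, 2, 3, 4, 5, 6, 7, 8, 9] the diagonal is [2, 1, 1, 2, 1, 2, 3, 3, 1]. Computing det(xI - L) by cofactor expansion (or equivalently via sum-over-permutations) gives x^9 - 16x^8 + 103x^7 - 344x^6 + 640x^5 - 662x^4 + 361x^3 - 94x^2 + 9x. The constant term is 0 because L is singular (the all-ones vector lies in its kernel). The largest eigenvalue, 4.7421, is at most the vertex count 9.

x^9 - 16x^8 + 103x^7 - 344x^6 + 640x^5 - 662x^4 + 361x^3 - 94x^2 + 9x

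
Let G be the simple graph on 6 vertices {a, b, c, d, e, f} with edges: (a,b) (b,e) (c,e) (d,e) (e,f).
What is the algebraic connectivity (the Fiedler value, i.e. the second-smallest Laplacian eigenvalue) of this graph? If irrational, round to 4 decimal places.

Each diagonal entry of L is the vertex degree and each off-diagonal entry is -1 where an edge is present, 0 otherwise; in the order [a, b, c, d, e, f] the diagonal is [1, 2, 1, 1, 4, 1]. Computing the eigenvalues of L and sorting gives [0, 0.4859, 1, 1, 2.4280, 5.0861]. The Fiedler value lambda_2 = 0.4859 is strictly positive, so the graph is connected. By the matrix-tree theorem the graph has (1/6) * product of the nonzero eigenvalues = 1 spanning tree.

0.4859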